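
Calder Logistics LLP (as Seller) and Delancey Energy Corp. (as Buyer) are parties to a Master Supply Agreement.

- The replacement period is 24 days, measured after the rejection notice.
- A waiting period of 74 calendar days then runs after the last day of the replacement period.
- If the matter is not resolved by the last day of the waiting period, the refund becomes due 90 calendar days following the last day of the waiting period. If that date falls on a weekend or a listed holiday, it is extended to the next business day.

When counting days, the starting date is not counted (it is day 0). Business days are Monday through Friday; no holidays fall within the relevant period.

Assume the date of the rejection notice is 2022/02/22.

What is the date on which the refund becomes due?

Adding 24 calendar days to 2022/02/22 gives 2022/03/18, which is the last day of the replacement period.
Adding 74 calendar days to 2022/03/18 gives 2022/05/31, which is the last day of the waiting period.
The date on which the refund becomes due: 2022/05/31 + 90 days = 2022/08/29. 2022/08/29 is a Monday, so no roll-forward applies.

2022/08/29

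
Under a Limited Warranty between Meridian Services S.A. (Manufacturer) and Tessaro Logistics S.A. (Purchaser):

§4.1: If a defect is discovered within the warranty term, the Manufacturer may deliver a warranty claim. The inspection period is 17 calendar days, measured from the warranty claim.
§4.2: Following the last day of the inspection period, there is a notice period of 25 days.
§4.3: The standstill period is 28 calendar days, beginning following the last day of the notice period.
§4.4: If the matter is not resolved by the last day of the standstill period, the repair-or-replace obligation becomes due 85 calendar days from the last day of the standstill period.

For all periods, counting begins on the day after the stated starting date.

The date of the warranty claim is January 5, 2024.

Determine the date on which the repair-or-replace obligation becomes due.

The last day of the inspection period: 17 calendar days after January 5, 2024 is January 22, 2024.
Adding 25 calendar days to January 22, 2024 gives February 16, 2024, which is the last day of the notice period.
The last day of the standstill period: 28 calendar days after February 16, 2024 is March 15, 2024.
The date on which the repair-or-replace obligation becomes due: March 15, 2024 + 85 days = June 8, 2024.

June 8, 2024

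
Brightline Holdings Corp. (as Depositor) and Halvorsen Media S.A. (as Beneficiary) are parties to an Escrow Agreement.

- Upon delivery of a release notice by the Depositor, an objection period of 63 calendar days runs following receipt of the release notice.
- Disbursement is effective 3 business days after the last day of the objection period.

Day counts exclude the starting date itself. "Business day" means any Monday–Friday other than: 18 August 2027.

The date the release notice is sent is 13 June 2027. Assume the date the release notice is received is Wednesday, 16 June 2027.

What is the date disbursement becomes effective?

23 August 2027

The last day of the objection period: 16 June 2027 + 63 days = 18 August 2027.
The date disbursement becomes effective: 3 business days after Wednesday, 18 August 2027, skipping weekends — Aug 19, Aug 20, Aug 23 — lands on Monday, 23 August 2027.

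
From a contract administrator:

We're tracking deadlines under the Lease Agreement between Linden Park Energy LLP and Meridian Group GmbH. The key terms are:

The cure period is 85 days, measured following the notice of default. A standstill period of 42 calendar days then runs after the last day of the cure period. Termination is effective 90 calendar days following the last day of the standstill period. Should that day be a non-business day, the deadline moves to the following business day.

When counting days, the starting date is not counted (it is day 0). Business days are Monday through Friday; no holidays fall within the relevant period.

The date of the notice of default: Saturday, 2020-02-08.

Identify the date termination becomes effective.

The last day of the cure period: 85 calendar days after 2020-02-08 is 2020-05-03.
The last day of the standstill period: 42 calendar days after 2020-05-03 is 2020-06-14.
Adding 90 calendar days to 2020-06-14 gives 2020-09-12, which is the date termination becomes effective. That falls on a Saturday, so it rolls to the next business day, Monday, 2020-09-14.

2020-09-14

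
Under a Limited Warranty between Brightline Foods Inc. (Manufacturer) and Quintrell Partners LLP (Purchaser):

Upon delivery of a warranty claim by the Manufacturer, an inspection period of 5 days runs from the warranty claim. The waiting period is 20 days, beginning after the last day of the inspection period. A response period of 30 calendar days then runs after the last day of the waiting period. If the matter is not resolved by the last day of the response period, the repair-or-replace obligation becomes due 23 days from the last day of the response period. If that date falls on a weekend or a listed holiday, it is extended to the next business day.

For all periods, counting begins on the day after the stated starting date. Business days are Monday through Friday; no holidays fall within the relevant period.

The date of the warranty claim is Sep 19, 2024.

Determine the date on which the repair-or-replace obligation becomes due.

Dec 6, 2024

The last day of the inspection period: 5 calendar days after Sep 19, 2024 is Sep 24, 2024.
Adding 20 calendar days to Sep 24, 2024 gives Oct 14, 2024, which is the last day of the waiting period.
The last day of the response period: Oct 14, 2024 + 30 days = Nov 13, 2024.
The date on which the repair-or-replace obligation becomes due: Nov 13, 2024 + 23 days = Dec 6, 2024. Dec 6, 2024 is a Friday, so no roll-forward applies.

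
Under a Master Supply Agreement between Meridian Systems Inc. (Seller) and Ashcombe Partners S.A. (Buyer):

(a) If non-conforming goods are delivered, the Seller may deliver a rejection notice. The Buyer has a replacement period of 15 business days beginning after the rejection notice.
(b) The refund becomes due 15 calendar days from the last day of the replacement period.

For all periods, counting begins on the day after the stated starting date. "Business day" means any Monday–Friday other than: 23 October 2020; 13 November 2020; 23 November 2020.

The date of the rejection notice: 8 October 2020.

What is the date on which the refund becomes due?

From Thursday, 8 October 2020, 15 business days (Oct 9, Oct 12, Oct 13, Oct 14, …, Oct 28, Oct 29, Oct 30, skipping weekends and the listed holiday on Oct 23) brings us to Friday, 30 October 2020, which is the last day of the replacement period.
Adding 15 calendar days to 30 October 2020 gives 14 November 2020, which is the date on which the refund becomes due.

14 November 2020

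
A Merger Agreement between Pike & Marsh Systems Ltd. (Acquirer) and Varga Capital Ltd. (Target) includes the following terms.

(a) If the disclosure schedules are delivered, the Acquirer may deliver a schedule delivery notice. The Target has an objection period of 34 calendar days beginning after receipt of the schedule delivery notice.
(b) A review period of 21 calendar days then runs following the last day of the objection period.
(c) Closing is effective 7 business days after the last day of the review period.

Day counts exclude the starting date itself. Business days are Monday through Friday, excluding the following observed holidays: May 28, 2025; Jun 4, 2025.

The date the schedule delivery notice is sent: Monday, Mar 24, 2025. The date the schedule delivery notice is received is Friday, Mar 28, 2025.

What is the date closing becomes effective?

The last day of the objection period: Mar 28, 2025 + 34 days = May 1, 2025.
The last day of the review period: May 1, 2025 + 21 days = May 22, 2025.
The date closing becomes effective: 7 business days after Thursday, May 22, 2025, skipping weekends and the listed holiday on May 28 — May 23, May 26, May 27, May 29, May 30, Jun 2, Jun 3 — lands on Tuesday, Jun 3, 2025.

Jun 3, 2025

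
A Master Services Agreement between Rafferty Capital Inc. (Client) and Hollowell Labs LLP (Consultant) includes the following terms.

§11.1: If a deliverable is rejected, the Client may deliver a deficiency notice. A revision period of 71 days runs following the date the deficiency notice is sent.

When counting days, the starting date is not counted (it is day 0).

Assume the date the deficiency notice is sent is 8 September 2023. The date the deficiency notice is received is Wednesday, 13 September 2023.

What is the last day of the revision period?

Adding 71 calendar days to 8 September 2023 gives 18 November 2023, which is the last day of the revision period.

18 November 2023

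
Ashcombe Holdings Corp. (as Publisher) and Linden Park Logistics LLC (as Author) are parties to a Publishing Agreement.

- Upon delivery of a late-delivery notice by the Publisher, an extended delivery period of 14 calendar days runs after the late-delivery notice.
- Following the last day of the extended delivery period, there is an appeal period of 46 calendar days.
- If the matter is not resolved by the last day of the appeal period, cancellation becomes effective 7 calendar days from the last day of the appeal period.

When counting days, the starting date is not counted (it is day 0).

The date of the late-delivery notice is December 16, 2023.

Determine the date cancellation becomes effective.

The last day of the extended delivery period: 14 calendar days after December 16, 2023 is December 30, 2023.
Adding 46 calendar days to December 30, 2023 gives February 14, 2024, which is the last day of the appeal period.
The date cancellation becomes effective: February 14, 2024 + 7 days = February 21, 2024.

February 21, 2024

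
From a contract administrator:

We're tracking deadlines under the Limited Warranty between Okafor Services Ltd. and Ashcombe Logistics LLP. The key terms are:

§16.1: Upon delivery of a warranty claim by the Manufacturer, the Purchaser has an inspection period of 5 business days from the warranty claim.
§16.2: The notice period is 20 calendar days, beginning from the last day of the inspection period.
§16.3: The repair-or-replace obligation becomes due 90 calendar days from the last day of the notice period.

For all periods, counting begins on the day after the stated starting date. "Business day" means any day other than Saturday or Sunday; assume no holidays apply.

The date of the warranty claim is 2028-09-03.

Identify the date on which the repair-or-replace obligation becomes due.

From Sunday, 2028-09-03, 5 business days (Sep 4, Sep 5, Sep 6, Sep 7, Sep 8, skipping weekends) brings us to Friday, 2028-09-08, which is the last day of the inspection period.
The last day of the notice period: 20 calendar days after 2028-09-08 is 2028-09-28.
The date on which the repair-or-replace obligation becomes due: 90 calendar days after 2028-09-28 is 2028-12-27.

2028-12-27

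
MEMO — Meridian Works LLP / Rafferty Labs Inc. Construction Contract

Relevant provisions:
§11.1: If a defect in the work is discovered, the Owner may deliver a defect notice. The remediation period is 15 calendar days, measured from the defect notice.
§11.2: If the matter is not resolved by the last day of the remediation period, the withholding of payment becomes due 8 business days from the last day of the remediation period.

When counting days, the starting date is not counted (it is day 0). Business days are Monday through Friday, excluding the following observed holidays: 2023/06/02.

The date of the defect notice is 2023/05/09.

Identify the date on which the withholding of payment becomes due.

2023/06/06

Adding 15 calendar days to 2023/05/09 gives 2023/05/24, which is the last day of the remediation period.
The date on which the withholding of payment becomes due: 8 business days after Wednesday, 2023/05/24, skipping weekends and the listed holiday on Jun 2 — May 25, May 26, May 29, May 30, May 31, Jun 1, Jun 5, Jun 6 — lands on Tuesday, 2023/06/06.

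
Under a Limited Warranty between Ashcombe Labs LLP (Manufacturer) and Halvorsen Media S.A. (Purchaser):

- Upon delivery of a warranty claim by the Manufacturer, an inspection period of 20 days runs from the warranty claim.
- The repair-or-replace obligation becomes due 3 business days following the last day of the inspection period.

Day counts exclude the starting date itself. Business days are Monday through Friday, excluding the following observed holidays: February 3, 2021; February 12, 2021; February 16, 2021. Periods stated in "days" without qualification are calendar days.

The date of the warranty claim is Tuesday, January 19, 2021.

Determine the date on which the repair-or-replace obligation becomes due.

The last day of the inspection period: January 19, 2021 + 20 days = February 8, 2021.
From Monday, February 8, 2021, 3 business days (Feb 9, Feb 10, Feb 11, skipping weekends) brings us to Thursday, February 11, 2021, which is the date on which the repair-or-replace obligation becomes due.

February 11, 2021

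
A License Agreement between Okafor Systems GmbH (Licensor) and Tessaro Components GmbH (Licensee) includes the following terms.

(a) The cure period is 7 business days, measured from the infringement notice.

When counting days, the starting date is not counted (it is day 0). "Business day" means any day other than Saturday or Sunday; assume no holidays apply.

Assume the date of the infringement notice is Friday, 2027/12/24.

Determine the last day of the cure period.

The last day of the cure period: counting 7 business days from Friday, 2027/12/24 (Dec 27, Dec 28, Dec 29, Dec 30, Dec 31, Jan 3, Jan 4, skipping weekends) reaches Tuesday, 2028/01/04.

2028/01/04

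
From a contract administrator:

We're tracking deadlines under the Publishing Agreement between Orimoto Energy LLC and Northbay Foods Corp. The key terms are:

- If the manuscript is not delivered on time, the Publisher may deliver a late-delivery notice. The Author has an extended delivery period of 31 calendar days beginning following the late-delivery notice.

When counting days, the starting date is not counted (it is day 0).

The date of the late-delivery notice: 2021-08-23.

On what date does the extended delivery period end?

2021-09-23

The last day of the extended delivery period: 2021-08-23 + 31 days = 2021-09-23.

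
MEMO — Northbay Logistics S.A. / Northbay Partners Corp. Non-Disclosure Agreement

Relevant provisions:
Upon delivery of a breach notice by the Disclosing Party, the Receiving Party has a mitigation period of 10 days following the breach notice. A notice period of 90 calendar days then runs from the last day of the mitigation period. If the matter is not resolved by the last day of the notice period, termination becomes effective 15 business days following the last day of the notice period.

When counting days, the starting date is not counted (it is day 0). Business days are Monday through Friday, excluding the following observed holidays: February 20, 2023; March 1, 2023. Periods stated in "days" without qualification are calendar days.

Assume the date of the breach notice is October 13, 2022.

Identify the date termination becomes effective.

The last day of the mitigation period: 10 calendar days after October 13, 2022 is October 23, 2022.
The last day of the notice period: October 23, 2022 + 90 days = January 21, 2023.
The date termination becomes effective: 15 business days after Saturday, January 21, 2023, skipping weekends — Jan 23, Jan 24, Jan 25, Jan 26, …, Feb 8, Feb 9, Feb 10 — lands on Friday, February 10, 2023.

February 10, 2023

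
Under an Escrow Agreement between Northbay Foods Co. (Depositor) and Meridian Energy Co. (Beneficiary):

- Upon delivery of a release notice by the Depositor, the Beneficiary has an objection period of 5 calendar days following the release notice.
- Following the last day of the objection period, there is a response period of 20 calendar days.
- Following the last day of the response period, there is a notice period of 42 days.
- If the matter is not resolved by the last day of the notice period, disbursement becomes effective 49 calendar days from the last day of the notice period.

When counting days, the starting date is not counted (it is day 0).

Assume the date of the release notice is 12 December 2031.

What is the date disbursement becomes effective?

The last day of the objection period: 12 December 2031 + 5 days = 17 December 2031.
The last day of the response period: 17 December 2031 + 20 days = 6 January 2032.
The last day of the notice period: 42 calendar days after 6 January 2032 is 17 February 2032.
Adding 49 calendar days to 17 February 2032 gives 6 April 2032, which is the date disbursement becomes effective.

6 April 2032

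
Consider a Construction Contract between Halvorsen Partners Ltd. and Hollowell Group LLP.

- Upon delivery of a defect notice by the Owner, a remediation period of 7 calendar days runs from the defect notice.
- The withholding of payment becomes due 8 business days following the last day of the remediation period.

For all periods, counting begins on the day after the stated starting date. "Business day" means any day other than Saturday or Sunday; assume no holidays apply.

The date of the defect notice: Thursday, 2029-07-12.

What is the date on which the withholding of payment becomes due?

The last day of the remediation period: 2029-07-12 + 7 days = 2029-07-19.
From Thursday, 2029-07-19, 8 business days (Jul 20, Jul 23, Jul 24, Jul 25, Jul 26, Jul 27, Jul 30, Jul 31, skipping weekends) brings us to Tuesday, 2029-07-31, which is the date on which the withholding of payment becomes due.

2029-07-31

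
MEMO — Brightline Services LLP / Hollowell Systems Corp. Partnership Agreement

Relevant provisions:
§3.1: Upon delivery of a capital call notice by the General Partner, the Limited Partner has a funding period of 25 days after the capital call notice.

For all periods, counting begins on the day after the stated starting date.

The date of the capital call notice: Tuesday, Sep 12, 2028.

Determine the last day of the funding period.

Oct 7, 2028

The last day of the funding period: 25 calendar days after Sep 12, 2028 is Oct 7, 2028.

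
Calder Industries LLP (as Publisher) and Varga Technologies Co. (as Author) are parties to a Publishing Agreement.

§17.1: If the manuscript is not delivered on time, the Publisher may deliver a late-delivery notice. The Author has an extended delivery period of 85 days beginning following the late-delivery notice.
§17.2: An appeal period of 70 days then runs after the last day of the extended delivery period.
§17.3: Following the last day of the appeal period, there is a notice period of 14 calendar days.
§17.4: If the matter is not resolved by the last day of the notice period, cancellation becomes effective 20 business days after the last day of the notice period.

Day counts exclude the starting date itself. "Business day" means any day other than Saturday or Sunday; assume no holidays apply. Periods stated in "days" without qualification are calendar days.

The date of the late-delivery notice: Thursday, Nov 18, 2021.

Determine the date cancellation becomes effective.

Jun 3, 2022

Adding 85 calendar days to Nov 18, 2021 gives Feb 11, 2022, which is the last day of the extended delivery period.
The last day of the appeal period: Feb 11, 2022 + 70 days = Apr 22, 2022.
The last day of the notice period: Apr 22, 2022 + 14 days = May 6, 2022.
From Friday, May 6, 2022, 20 business days (May 9, May 10, May 11, May 12, …, Jun 1, Jun 2, Jun 3, skipping weekends) brings us to Friday, Jun 3, 2022, which is the date cancellation becomes effective.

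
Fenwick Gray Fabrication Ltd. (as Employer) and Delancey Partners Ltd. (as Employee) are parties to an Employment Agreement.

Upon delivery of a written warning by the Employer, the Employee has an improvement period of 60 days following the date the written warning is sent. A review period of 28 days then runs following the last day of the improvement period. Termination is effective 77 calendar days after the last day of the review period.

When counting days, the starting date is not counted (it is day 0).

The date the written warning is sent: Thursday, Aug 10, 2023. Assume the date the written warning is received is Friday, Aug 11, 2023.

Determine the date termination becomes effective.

The last day of the improvement period: Aug 10, 2023 + 60 days = Oct 9, 2023.
The last day of the review period: 28 calendar days after Oct 9, 2023 is Nov 6, 2023.
Adding 77 calendar days to Nov 6, 2023 gives Jan 22, 2024, which is the date termination becomes effective.

Jan 22, 2024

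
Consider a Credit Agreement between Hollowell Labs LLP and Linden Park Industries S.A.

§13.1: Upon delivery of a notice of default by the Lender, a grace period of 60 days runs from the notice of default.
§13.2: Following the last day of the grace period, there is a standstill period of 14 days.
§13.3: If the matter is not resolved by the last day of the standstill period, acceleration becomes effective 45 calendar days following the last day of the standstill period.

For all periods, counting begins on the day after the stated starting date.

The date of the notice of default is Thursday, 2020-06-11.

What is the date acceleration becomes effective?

2020-10-08

The last day of the grace period: 2020-06-11 + 60 days = 2020-08-10.
Adding 14 calendar days to 2020-08-10 gives 2020-08-24, which is the last day of the standstill period.
The date acceleration becomes effective: 45 calendar days after 2020-08-24 is 2020-10-08.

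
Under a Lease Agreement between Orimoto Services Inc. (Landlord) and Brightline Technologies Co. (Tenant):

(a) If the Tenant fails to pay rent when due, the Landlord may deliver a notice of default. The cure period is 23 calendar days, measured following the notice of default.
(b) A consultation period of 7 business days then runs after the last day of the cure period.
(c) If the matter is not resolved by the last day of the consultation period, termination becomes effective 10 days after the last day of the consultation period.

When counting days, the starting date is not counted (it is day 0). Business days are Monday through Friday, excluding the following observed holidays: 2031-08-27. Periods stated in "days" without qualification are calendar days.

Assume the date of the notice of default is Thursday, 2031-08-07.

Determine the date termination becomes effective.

The last day of the cure period: 23 calendar days after 2031-08-07 is 2031-08-30.
From Saturday, 2031-08-30, 7 business days (Sep 1, Sep 2, Sep 3, Sep 4, Sep 5, Sep 8, Sep 9, skipping weekends) brings us to Tuesday, 2031-09-09, which is the last day of the consultation period.
Adding 10 calendar days to 2031-09-09 gives 2031-09-19, which is the date termination becomes effective.

2031-09-19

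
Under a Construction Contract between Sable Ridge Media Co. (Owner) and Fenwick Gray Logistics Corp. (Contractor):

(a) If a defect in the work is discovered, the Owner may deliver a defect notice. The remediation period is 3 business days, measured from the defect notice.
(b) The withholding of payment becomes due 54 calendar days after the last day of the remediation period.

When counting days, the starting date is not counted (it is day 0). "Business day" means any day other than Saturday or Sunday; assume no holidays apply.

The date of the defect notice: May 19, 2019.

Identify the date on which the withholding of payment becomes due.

The last day of the remediation period: 3 business days after Sunday, May 19, 2019, skipping weekends — May 20, May 21, May 22 — lands on Wednesday, May 22, 2019.
Adding 54 calendar days to May 22, 2019 gives July 15, 2019, which is the date on which the withholding of payment becomes due.

July 15, 2019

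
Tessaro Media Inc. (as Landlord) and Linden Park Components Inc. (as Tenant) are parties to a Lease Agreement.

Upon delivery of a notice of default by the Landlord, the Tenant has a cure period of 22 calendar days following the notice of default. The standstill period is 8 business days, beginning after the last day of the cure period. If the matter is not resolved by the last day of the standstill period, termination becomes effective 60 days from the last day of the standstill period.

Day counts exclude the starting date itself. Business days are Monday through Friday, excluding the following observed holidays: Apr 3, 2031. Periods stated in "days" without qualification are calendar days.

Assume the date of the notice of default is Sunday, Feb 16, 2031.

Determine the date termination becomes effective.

Adding 22 calendar days to Feb 16, 2031 gives Mar 10, 2031, which is the last day of the cure period.
From Monday, Mar 10, 2031, 8 business days (Mar 11, Mar 12, Mar 13, Mar 14, Mar 17, Mar 18, Mar 19, Mar 20, skipping weekends) brings us to Thursday, Mar 20, 2031, which is the last day of the standstill period.
Adding 60 calendar days to Mar 20, 2031 gives May 19, 2031, which is the date termination becomes effective.

May 19, 2031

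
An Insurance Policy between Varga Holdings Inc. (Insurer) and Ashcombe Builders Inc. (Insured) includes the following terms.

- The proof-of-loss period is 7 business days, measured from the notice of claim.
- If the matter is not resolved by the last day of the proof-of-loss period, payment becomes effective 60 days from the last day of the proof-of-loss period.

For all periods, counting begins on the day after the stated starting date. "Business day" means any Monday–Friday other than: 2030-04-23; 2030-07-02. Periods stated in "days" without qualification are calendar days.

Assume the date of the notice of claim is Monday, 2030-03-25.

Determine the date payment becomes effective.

The last day of the proof-of-loss period: counting 7 business days from Monday, 2030-03-25 (Mar 26, Mar 27, Mar 28, Mar 29, Apr 1, Apr 2, Apr 3, skipping weekends) reaches Wednesday, 2030-04-03.
The date payment becomes effective: 60 calendar days after 2030-04-03 is 2030-06-02.

2030-06-02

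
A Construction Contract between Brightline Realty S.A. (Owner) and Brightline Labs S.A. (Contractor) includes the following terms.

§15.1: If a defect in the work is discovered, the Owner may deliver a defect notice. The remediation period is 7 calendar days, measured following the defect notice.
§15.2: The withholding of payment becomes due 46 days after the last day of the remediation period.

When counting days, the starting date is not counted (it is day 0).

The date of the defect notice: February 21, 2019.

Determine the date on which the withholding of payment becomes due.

April 15, 2019

Adding 7 calendar days to February 21, 2019 gives February 28, 2019, which is the last day of the remediation period.
Adding 46 calendar days to February 28, 2019 gives April 15, 2019, which is the date on which the withholding of payment becomes due.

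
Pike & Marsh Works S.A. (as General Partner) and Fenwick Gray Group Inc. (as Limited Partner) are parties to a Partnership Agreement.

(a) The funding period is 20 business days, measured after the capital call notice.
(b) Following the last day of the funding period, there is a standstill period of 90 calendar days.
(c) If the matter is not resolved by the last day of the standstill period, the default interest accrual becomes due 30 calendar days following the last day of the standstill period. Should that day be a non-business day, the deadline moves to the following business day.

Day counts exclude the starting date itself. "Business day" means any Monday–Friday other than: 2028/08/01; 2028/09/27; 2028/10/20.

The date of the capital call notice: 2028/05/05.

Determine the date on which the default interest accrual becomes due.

2028/10/02

The last day of the funding period: counting 20 business days from Friday, 2028/05/05 (May 8, May 9, May 10, May 11, …, May 31, Jun 1, Jun 2, skipping weekends) reaches Friday, 2028/06/02.
The last day of the standstill period: 2028/06/02 + 90 days = 2028/08/31.
The date on which the default interest accrual becomes due: 2028/08/31 + 30 days = 2028/09/30. That falls on a Saturday, so it rolls to the next business day, Monday, 2028/10/02.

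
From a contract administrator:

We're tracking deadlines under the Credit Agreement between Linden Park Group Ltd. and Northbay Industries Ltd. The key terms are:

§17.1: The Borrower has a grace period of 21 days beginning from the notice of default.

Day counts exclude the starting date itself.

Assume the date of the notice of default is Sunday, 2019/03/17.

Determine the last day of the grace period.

The last day of the grace period: 21 calendar days after 2019/03/17 is 2019/04/07.

2019/04/07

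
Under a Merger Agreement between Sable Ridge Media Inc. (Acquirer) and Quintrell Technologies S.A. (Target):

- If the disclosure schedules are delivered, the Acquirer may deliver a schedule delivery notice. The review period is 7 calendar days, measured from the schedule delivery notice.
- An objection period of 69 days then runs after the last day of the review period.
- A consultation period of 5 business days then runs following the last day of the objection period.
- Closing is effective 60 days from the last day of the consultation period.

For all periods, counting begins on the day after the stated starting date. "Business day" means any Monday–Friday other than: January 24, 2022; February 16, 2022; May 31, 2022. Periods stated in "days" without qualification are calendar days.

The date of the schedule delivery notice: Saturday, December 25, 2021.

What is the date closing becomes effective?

May 17, 2022

Adding 7 calendar days to December 25, 2021 gives January 1, 2022, which is the last day of the review period.
The last day of the objection period: 69 calendar days after January 1, 2022 is March 11, 2022.
The last day of the consultation period: 5 business days after Friday, March 11, 2022, skipping weekends — Mar 14, Mar 15, Mar 16, Mar 17, Mar 18 — lands on Friday, March 18, 2022.
The date closing becomes effective: March 18, 2022 + 60 days = May 17, 2022.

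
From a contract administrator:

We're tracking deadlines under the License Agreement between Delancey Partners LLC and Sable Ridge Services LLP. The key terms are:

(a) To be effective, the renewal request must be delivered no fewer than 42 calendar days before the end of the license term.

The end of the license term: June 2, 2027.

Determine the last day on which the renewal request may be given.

April 21, 2027

Counting back 42 calendar days from June 2, 2027 gives April 21, 2027.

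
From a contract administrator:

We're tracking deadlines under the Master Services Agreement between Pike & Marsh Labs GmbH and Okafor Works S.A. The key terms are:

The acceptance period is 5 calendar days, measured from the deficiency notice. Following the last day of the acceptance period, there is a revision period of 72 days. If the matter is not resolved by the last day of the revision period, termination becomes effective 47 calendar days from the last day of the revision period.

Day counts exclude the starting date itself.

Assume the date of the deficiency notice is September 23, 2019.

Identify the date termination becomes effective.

The last day of the acceptance period: September 23, 2019 + 5 days = September 28, 2019.
Adding 72 calendar days to September 28, 2019 gives December 9, 2019, which is the last day of the revision period.
The date termination becomes effective: December 9, 2019 + 47 days = January 25, 2020.

January 25, 2020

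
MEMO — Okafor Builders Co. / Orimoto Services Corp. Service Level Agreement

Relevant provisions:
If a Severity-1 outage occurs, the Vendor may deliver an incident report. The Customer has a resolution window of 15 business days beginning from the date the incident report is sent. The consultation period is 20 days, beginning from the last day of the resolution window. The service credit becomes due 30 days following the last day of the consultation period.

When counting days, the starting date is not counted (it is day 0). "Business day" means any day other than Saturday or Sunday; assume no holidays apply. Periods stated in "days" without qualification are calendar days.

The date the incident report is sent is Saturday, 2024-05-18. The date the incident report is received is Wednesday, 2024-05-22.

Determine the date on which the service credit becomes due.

From Saturday, 2024-05-18, 15 business days (May 20, May 21, May 22, May 23, …, Jun 5, Jun 6, Jun 7, skipping weekends) brings us to Friday, 2024-06-07, which is the last day of the resolution window.
The last day of the consultation period: 2024-06-07 + 20 days = 2024-06-27.
Adding 30 calendar days to 2024-06-27 gives 2024-07-27, which is the date on which the service credit becomes due.

2024-07-27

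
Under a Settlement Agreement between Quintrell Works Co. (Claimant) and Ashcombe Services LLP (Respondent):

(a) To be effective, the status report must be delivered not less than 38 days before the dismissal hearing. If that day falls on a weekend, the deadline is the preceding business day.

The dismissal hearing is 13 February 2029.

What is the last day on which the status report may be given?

13 February 2029 minus 38 days is 6 January 2029. That is a Saturday, so the deadline moves back to Friday, 5 January 2029.

5 January 2029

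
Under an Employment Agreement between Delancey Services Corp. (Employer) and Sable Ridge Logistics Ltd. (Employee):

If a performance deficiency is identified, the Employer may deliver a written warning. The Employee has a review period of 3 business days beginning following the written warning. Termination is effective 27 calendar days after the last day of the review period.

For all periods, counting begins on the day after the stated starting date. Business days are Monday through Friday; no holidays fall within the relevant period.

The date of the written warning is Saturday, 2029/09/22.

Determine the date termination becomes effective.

2029/10/23

From Saturday, 2029/09/22, 3 business days (Sep 24, Sep 25, Sep 26, skipping weekends) brings us to Wednesday, 2029/09/26, which is the last day of the review period.
The date termination becomes effective: 27 calendar days after 2029/09/26 is 2029/10/23.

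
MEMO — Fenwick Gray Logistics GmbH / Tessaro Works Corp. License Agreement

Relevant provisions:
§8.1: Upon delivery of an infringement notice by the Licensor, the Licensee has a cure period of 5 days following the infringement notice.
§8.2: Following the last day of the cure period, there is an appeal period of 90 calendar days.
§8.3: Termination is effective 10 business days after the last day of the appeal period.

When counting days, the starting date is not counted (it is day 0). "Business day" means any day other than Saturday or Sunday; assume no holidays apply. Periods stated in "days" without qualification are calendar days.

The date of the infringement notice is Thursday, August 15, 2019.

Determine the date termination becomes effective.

December 2, 2019

The last day of the cure period: 5 calendar days after August 15, 2019 is August 20, 2019.
The last day of the appeal period: 90 calendar days after August 20, 2019 is November 18, 2019.
The date termination becomes effective: 10 business days after Monday, November 18, 2019, skipping weekends — Nov 19, Nov 20, Nov 21, Nov 22, Nov 25, Nov 26, Nov 27, Nov 28, Nov 29, Dec 2 — lands on Monday, December 2, 2019.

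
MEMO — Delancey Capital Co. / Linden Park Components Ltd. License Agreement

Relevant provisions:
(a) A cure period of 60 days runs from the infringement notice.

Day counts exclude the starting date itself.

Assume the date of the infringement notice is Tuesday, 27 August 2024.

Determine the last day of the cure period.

26 October 2024

The last day of the cure period: 60 calendar days after 27 August 2024 is 26 October 2024.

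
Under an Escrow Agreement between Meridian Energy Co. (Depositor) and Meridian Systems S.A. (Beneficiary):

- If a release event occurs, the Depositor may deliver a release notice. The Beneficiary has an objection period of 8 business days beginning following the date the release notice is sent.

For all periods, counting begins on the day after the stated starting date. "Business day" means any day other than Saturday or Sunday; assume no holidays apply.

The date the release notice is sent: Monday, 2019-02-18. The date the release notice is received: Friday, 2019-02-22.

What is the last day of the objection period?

From Monday, 2019-02-18, 8 business days (Feb 19, Feb 20, Feb 21, Feb 22, Feb 25, Feb 26, Feb 27, Feb 28, skipping weekends) brings us to Thursday, 2019-02-28, which is the last day of the objection period.

2019-02-28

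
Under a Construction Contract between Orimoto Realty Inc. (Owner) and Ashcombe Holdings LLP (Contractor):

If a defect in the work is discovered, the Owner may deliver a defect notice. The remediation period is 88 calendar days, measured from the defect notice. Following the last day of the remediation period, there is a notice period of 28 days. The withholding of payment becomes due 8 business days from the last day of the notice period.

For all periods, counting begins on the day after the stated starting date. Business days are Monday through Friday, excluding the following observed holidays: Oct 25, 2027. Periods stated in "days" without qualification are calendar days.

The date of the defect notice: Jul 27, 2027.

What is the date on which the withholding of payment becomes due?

Dec 1, 2027

The last day of the remediation period: 88 calendar days after Jul 27, 2027 is Oct 23, 2027.
Adding 28 calendar days to Oct 23, 2027 gives Nov 20, 2027, which is the last day of the notice period.
The date on which the withholding of payment becomes due: counting 8 business days from Saturday, Nov 20, 2027 (Nov 22, Nov 23, Nov 24, Nov 25, Nov 26, Nov 29, Nov 30, Dec 1, skipping weekends) reaches Wednesday, Dec 1, 2027.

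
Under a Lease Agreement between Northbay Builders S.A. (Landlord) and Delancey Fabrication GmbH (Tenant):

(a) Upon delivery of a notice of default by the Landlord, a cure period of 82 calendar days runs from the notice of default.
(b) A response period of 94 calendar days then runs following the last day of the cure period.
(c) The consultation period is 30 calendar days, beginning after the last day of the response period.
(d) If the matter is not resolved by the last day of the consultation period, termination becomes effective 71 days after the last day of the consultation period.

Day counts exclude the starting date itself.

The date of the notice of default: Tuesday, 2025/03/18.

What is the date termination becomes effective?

The last day of the cure period: 82 calendar days after 2025/03/18 is 2025/06/08.
Adding 94 calendar days to 2025/06/08 gives 2025/09/10, which is the last day of the response period.
Adding 30 calendar days to 2025/09/10 gives 2025/10/10, which is the last day of the consultation period.
Adding 71 calendar days to 2025/10/10 gives 2025/12/20, which is the date termination becomes effective.

2025/12/20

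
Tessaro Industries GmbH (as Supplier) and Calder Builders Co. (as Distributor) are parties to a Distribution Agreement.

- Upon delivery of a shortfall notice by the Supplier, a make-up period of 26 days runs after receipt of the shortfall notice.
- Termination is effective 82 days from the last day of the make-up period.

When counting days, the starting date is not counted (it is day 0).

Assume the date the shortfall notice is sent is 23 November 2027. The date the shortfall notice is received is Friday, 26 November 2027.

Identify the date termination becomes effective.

13 March 2028

Adding 26 calendar days to 26 November 2027 gives 22 December 2027, which is the last day of the make-up period.
Adding 82 calendar days to 22 December 2027 gives 13 March 2028, which is the date termination becomes effective.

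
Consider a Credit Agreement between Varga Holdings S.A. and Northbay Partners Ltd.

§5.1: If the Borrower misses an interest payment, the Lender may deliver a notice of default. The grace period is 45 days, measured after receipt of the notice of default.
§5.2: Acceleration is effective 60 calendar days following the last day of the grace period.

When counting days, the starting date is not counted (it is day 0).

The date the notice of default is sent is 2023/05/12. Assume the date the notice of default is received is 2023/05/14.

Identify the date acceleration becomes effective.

2023/08/27

The last day of the grace period: 45 calendar days after 2023/05/14 is 2023/06/28.
The date acceleration becomes effective: 2023/06/28 + 60 days = 2023/08/27.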